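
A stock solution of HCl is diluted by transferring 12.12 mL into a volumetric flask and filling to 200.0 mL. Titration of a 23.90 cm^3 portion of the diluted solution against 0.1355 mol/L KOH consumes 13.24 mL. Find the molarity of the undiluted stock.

1.24 M

n(KOH) = 0.1355 x 0.01324 = 0.001794 mol.
n(HCl) in the aliquot = 0.001794 mol.
[diluted HCl] = 0.001794 / 0.02390 = 0.07506 M.
Dilution factor = 200.0/12.12 = 16.50, so [stock] = 0.07506 x 16.50 = 1.24 M.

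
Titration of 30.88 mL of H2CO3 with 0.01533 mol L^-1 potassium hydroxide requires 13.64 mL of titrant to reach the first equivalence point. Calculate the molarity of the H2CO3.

0.00677 M

n(KOH) = 0.01533 x 0.01364 = 0.0002091 mol.
At the first equivalence point, 1 mol OH^- react per mol H2CO3, so n(H2CO3) = 0.0002091 / 1 = 0.0002091 mol.
[H2CO3] = 0.0002091 / 0.03088 L = 0.00677 M.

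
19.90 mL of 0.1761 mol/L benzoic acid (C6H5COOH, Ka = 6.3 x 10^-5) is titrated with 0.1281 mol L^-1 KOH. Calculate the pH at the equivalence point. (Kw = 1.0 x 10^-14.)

n(C6H5COOH) = 0.1761 x 0.01990 = 0.003504 mol; V(KOH) at equivalence = 0.003504/0.1281 = 0.02736 L.
At equivalence all the acid is converted to C6H5COO-; total volume = 0.01990 + 0.02736 = 0.04726 L, so [C6H5COO-] = 0.003504/0.04726 = 0.07416 M.
Kb = Kw/Ka = 1.0e-14 / 6.3 x 10^-5 = 1.59e-10.
[OH^-] = sqrt(Kb x [C6H5COO-]) = sqrt(1.59e-10 x 0.07416) = 3.43e-6 M.
pOH = 5.46, so pH = 14.00 - 5.46 = 8.54.

8.54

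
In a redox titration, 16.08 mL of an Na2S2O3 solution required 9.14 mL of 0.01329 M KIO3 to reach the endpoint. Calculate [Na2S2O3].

n(KIO3) = 0.01329 x 0.009140 = 0.0001215 mol.
From the balanced equation, 1 mol KIO3 reacts with 6 mol Na2S2O3, so n(Na2S2O3) = 0.0001215 x 6/1 = 0.0007288 mol.
[Na2S2O3] = 0.0007288 / 0.01608 L = 0.0453 M.

0.0453 M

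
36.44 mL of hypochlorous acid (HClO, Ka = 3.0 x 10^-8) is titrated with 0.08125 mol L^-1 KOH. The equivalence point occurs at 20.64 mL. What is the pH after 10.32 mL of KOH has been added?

10.32 mL is exactly half the equivalence volume (20.64/2), i.e. the half-equivalence point.
There, n(HA) = n(A^-), so pH = pKa = -log(3.0 x 10^-8) = 7.52.

7.52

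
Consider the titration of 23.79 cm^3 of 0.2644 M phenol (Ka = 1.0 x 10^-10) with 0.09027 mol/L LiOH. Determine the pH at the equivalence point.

11.41

n(C6H5OH) = 0.2644 x 0.02379 = 0.006290 mol; V(LiOH) at equivalence = 0.006290/0.09027 = 0.06968 L.
At equivalence all the acid is converted to C6H5O-; total volume = 0.02379 + 0.06968 = 0.09347 L, so [C6H5O-] = 0.006290/0.09347 = 0.06729 M.
Kb = Kw/Ka = 1.0e-14 / 1.0 x 10^-10 = 0.000100.
[OH^-] = sqrt(Kb x [C6H5O-]) = sqrt(0.000100 x 0.06729) = 0.00259 M.
pOH = 2.59, so pH = 14.00 - 2.59 = 11.41.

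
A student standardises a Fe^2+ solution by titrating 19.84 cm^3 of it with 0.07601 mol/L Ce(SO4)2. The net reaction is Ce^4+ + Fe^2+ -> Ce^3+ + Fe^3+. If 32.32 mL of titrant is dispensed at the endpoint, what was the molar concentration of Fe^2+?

n(Ce(SO4)2) = 0.07601 x 0.03232 = 0.002457 mol.
From the balanced equation, 1 mol Ce(SO4)2 reacts with 1 mol Fe^2+, so n(Fe^2+) = 0.002457 x 1/1 = 0.002457 mol.
[Fe^2+] = 0.002457 / 0.01984 L = 0.124 M.

0.124 M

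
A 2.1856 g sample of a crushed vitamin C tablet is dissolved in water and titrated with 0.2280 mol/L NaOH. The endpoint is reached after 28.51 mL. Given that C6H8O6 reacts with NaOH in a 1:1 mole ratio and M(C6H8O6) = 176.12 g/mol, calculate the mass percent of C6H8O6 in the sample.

52.4%

n(NaOH) = 0.2280 x 0.02851 = 0.006500 mol.
n(C6H8O6) = 0.006500 / 1 = 0.006500 mol.
mass of C6H8O6 = 0.006500 x 176.12 = 1.145 g.
% purity = 1.145 / 2.1856 x 100 = 52.4%.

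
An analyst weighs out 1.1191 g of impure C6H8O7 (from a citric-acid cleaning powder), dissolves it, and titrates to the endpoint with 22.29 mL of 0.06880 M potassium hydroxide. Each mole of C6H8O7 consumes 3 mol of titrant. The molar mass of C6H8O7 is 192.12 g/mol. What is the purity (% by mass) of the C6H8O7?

n(KOH) = 0.06880 x 0.02229 = 0.001534 mol.
n(C6H8O7) = 0.001534 / 3 = 0.0005112 mol.
mass of C6H8O7 = 0.0005112 x 192.12 = 0.09821 g.
% purity = 0.09821 / 1.1191 x 100 = 8.78%.

8.78%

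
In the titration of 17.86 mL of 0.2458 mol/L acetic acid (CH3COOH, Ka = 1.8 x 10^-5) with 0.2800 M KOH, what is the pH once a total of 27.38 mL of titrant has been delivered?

n(acid) = 0.2458 x 0.01786 = 0.004390 mol; n(KOH) added = 0.2800 x 0.02738 = 0.007666 mol.
Base is in excess by 0.007666 - 0.004390 = 0.003276 mol in a total volume of 0.04524 L.
[OH^-] = 0.003276/0.04524 = 0.07242 M, so pOH = 1.14 and pH = 14.00 - 1.14 = 12.86.

12.86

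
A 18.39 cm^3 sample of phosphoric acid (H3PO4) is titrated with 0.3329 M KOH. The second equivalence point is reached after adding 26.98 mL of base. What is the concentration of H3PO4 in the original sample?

0.244 M

n(KOH) = 0.3329 x 0.02698 = 0.008982 mol.
At the second equivalence point, 2 mol OH^- react per mol H3PO4, so n(H3PO4) = 0.008982 / 2 = 0.004491 mol.
[H3PO4] = 0.004491 / 0.01839 L = 0.244 M.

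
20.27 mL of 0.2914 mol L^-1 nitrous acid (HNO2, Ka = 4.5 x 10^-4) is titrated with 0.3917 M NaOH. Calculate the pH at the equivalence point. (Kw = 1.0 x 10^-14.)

8.28

n(HNO2) = 0.2914 x 0.02027 = 0.005907 mol; V(NaOH) at equivalence = 0.005907/0.3917 = 0.01508 L.
At equivalence all the acid is converted to NO2-; total volume = 0.02027 + 0.01508 = 0.03535 L, so [NO2-] = 0.005907/0.03535 = 0.1671 M.
Kb = Kw/Ka = 1.0e-14 / 4.5 x 10^-4 = 2.22e-11.
[OH^-] = sqrt(Kb x [NO2-]) = sqrt(2.22e-11 x 0.1671) = 1.93e-6 M.
pOH = 5.72, so pH = 14.00 - 5.72 = 8.28.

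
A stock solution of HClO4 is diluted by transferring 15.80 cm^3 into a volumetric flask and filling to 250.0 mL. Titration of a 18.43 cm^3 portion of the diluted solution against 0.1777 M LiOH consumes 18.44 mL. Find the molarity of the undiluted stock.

n(LiOH) = 0.1777 x 0.01844 = 0.003277 mol.
n(HClO4) in the aliquot = 0.003277 mol.
[diluted HClO4] = 0.003277 / 0.01843 = 0.1778 M.
Dilution factor = 250.0/15.80 = 15.82, so [stock] = 0.1778 x 15.82 = 2.81 M.

2.81 M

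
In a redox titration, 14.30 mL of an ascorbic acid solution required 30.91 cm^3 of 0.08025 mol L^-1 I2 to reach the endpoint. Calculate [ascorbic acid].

n(I2) = 0.08025 x 0.03091 = 0.002481 mol.
From the balanced equation, 1 mol I2 reacts with 1 mol ascorbic acid, so n(ascorbic acid) = 0.002481 x 1/1 = 0.002481 mol.
[ascorbic acid] = 0.002481 / 0.01430 L = 0.173 M.

0.173 M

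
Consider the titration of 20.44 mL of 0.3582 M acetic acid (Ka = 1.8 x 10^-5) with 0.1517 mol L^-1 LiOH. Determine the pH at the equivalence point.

n(CH3COOH) = 0.3582 x 0.02044 = 0.007322 mol; V(LiOH) at equivalence = 0.007322/0.1517 = 0.04826 L.
At equivalence all the acid is converted to CH3COO-; total volume = 0.02044 + 0.04826 = 0.06870 L, so [CH3COO-] = 0.007322/0.06870 = 0.1066 M.
Kb = Kw/Ka = 1.0e-14 / 1.8 x 10^-5 = 5.56e-10.
[OH^-] = sqrt(Kb x [CH3COO-]) = sqrt(5.56e-10 x 0.1066) = 7.69e-6 M.
pOH = 5.11, so pH = 14.00 - 5.11 = 8.89.

8.89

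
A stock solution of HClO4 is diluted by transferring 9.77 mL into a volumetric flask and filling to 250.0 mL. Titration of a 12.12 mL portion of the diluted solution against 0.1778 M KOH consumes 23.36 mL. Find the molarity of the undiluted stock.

n(KOH) = 0.1778 x 0.02336 = 0.004153 mol.
n(HClO4) in the aliquot = 0.004153 mol.
[diluted HClO4] = 0.004153 / 0.01212 = 0.3427 M.
Dilution factor = 250.0/9.770 = 25.59, so [stock] = 0.3427 x 25.59 = 8.77 M.

8.77 M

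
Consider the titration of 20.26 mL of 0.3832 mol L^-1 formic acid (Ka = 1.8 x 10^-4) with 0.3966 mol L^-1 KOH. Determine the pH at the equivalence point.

8.52

n(HCOOH) = 0.3832 x 0.02026 = 0.007764 mol; V(KOH) at equivalence = 0.007764/0.3966 = 0.01958 L.
At equivalence all the acid is converted to HCOO-; total volume = 0.02026 + 0.01958 = 0.03984 L, so [HCOO-] = 0.007764/0.03984 = 0.1949 M.
Kb = Kw/Ka = 1.0e-14 / 1.8 x 10^-4 = 5.56e-11.
[OH^-] = sqrt(Kb x [HCOO-]) = sqrt(5.56e-11 x 0.1949) = 3.29e-6 M.
pOH = 5.48, so pH = 14.00 - 5.48 = 8.52.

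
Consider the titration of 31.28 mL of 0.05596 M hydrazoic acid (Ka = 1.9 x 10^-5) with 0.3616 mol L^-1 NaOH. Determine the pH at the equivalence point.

n(HN3) = 0.05596 x 0.03128 = 0.001750 mol; V(NaOH) at equivalence = 0.001750/0.3616 = 0.004841 L.
At equivalence all the acid is converted to N3-; total volume = 0.03128 + 0.004841 = 0.03612 L, so [N3-] = 0.001750/0.03612 = 0.04846 M.
Kb = Kw/Ka = 1.0e-14 / 1.9 x 10^-5 = 5.26e-10.
[OH^-] = sqrt(Kb x [N3-]) = sqrt(5.26e-10 x 0.04846) = 5.05e-6 M.
pOH = 5.30, so pH = 14.00 - 5.30 = 8.70.

8.70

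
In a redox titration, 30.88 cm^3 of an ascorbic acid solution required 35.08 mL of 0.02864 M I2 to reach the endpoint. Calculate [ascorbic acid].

n(I2) = 0.02864 x 0.03508 = 0.001005 mol.
From the balanced equation, 1 mol I2 reacts with 1 mol ascorbic acid, so n(ascorbic acid) = 0.001005 x 1/1 = 0.001005 mol.
[ascorbic acid] = 0.001005 / 0.03088 L = 0.0325 M.

0.0325 M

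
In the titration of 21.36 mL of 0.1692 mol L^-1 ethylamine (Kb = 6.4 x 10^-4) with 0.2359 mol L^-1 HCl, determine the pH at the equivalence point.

n(C2H5NH2) = 0.1692 x 0.02136 = 0.003614 mol; V(HCl) at equivalence = 0.003614/0.2359 = 0.01532 L.
At equivalence the base is fully converted to C2H5NH3+; total volume = 0.03668 L, so [C2H5NH3+] = 0.003614/0.03668 = 0.09853 M.
Ka(C2H5NH3+) = Kw/Kb = 1.0e-14 / 6.4 x 10^-4 = 1.56e-11.
[H^+] = sqrt(Ka x [C2H5NH3+]) = sqrt(1.56e-11 x 0.09853) = 1.24e-6 M.
pH = -log(1.24e-6) = 5.91.

5.91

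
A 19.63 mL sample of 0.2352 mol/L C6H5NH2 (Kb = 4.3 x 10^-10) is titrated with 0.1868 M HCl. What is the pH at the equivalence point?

2.81

n(C6H5NH2) = 0.2352 x 0.01963 = 0.004617 mol; V(HCl) at equivalence = 0.004617/0.1868 = 0.02472 L.
At equivalence the base is fully converted to C6H5NH3+; total volume = 0.04435 L, so [C6H5NH3+] = 0.004617/0.04435 = 0.1041 M.
Ka(C6H5NH3+) = Kw/Kb = 1.0e-14 / 4.3 x 10^-10 = 2.33e-5.
[H^+] = sqrt(Ka x [C6H5NH3+]) = sqrt(2.33e-5 x 0.1041) = 0.00156 M.
pH = -log(0.00156) = 2.81.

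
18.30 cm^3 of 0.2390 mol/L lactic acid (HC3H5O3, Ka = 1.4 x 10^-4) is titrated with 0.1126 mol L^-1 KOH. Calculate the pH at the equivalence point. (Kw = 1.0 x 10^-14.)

n(HC3H5O3) = 0.2390 x 0.01830 = 0.004374 mol; V(KOH) at equivalence = 0.004374/0.1126 = 0.03884 L.
At equivalence all the acid is converted to C3H5O3-; total volume = 0.01830 + 0.03884 = 0.05714 L, so [C3H5O3-] = 0.004374/0.05714 = 0.07654 M.
Kb = Kw/Ka = 1.0e-14 / 1.4 x 10^-4 = 7.14e-11.
[OH^-] = sqrt(Kb x [C3H5O3-]) = sqrt(7.14e-11 x 0.07654) = 2.34e-6 M.
pOH = 5.63, so pH = 14.00 - 5.63 = 8.37.

8.37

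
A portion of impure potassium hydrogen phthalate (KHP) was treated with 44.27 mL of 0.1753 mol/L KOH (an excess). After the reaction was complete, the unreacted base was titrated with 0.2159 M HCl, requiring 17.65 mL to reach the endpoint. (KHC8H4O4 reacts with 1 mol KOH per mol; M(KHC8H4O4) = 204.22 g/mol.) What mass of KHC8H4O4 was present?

0.807 g

Total n(KOH) added = 0.1753 x 0.04427 = 0.007761 mol.
n(HCl) used = 0.2159 x 0.01765 = 0.003811 mol, which equals the excess n(KOH).
So n(KOH) consumed by the sample = 0.007761 - 0.003811 = 0.003950 mol.
n(KHC8H4O4) = 0.003950 / 1 = 0.003950 mol.
mass = 0.003950 mol x 204.22 g/mol = 0.807 g.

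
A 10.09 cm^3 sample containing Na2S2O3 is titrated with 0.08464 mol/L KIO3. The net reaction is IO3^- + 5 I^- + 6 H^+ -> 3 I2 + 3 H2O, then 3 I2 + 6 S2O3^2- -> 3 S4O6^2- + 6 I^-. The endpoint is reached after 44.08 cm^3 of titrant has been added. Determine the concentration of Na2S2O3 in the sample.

n(KIO3) = 0.08464 x 0.04408 = 0.003731 mol.
From the balanced equation, 1 mol KIO3 reacts with 6 mol Na2S2O3, so n(Na2S2O3) = 0.003731 x 6/1 = 0.02239 mol.
[Na2S2O3] = 0.02239 / 0.01009 L = 2.22 M.

2.22 M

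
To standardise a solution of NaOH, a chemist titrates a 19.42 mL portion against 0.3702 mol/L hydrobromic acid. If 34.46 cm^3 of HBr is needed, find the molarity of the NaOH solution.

n(HBr) delivered = 0.3702 x 0.03446 = 0.01276 mol.
For a 1:1 reaction, n(NaOH) = 0.01276 mol.
[NaOH] = 0.01276 mol / 0.01942 L = 0.657 M.

0.657 M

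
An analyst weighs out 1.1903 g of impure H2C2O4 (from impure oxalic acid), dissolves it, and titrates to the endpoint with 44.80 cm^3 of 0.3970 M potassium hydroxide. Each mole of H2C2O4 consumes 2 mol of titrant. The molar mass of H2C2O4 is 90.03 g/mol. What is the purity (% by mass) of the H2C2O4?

67.3%

n(KOH) = 0.3970 x 0.04480 = 0.01779 mol.
n(H2C2O4) = 0.01779 / 2 = 0.008893 mol.
mass of H2C2O4 = 0.008893 x 90.03 = 0.8006 g.
% purity = 0.8006 / 1.1903 x 100 = 67.3%.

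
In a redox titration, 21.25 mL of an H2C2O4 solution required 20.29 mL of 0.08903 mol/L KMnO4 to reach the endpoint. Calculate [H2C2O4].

0.213 M

n(KMnO4) = 0.08903 x 0.02029 = 0.001806 mol.
From the balanced equation, 2 mol KMnO4 reacts with 5 mol H2C2O4, so n(H2C2O4) = 0.001806 x 5/2 = 0.004516 mol.
[H2C2O4] = 0.004516 / 0.02125 L = 0.213 M.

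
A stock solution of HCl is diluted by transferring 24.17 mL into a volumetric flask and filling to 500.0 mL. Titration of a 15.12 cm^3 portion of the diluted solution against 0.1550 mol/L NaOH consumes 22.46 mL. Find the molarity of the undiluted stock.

n(NaOH) = 0.1550 x 0.02246 = 0.003481 mol.
n(HCl) in the aliquot = 0.003481 mol.
[diluted HCl] = 0.003481 / 0.01512 = 0.2302 M.
Dilution factor = 500.0/24.17 = 20.69, so [stock] = 0.2302 x 20.69 = 4.76 M.

4.76 M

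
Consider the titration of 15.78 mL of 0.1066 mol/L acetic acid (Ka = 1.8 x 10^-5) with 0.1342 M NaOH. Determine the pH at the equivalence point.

n(CH3COOH) = 0.1066 x 0.01578 = 0.001682 mol; V(NaOH) at equivalence = 0.001682/0.1342 = 0.01253 L.
At equivalence all the acid is converted to CH3COO-; total volume = 0.01578 + 0.01253 = 0.02831 L, so [CH3COO-] = 0.001682/0.02831 = 0.05941 M.
Kb = Kw/Ka = 1.0e-14 / 1.8 x 10^-5 = 5.56e-10.
[OH^-] = sqrt(Kb x [CH3COO-]) = sqrt(5.56e-10 x 0.05941) = 5.75e-6 M.
pOH = 5.24, so pH = 14.00 - 5.24 = 8.76.

8.76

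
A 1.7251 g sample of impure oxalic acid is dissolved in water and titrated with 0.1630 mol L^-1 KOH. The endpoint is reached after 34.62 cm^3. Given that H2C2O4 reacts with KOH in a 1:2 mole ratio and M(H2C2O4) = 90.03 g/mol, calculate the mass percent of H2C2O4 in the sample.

14.7%

n(KOH) = 0.1630 x 0.03462 = 0.005643 mol.
n(H2C2O4) = 0.005643 / 2 = 0.002822 mol.
mass of H2C2O4 = 0.002822 x 90.03 = 0.2540 g.
% purity = 0.2540 / 1.7251 x 100 = 14.7%.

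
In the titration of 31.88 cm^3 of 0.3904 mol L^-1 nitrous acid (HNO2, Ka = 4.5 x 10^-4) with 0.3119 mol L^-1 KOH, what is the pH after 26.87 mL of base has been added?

Initial n(HNO2) = 0.3904 x 0.03188 = 0.01245 mol.
n(KOH) added = 0.3119 x 0.02687 = 0.008381 mol, converting that many moles of HNO2 to NO2-.
Remaining n(HNO2) = 0.004065 mol; n(NO2-) = 0.008381 mol.
By Henderson-Hasselbalch, pH = pKa + log([A^-]/[HA]) = 3.35 + log(0.008381/0.004065) = 3.35 + (+0.31) = 3.66.

3.66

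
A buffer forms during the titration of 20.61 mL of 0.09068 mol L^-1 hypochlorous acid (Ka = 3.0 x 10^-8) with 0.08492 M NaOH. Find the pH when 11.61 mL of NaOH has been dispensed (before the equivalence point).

Initial n(HClO) = 0.09068 x 0.02061 = 0.001869 mol.
n(NaOH) added = 0.08492 x 0.01161 = 0.0009859 mol, converting that many moles of HClO to ClO-.
Remaining n(HClO) = 0.0008830 mol; n(ClO-) = 0.0009859 mol.
By Henderson-Hasselbalch, pH = pKa + log([A^-]/[HA]) = 7.52 + log(0.0009859/0.0008830) = 7.52 + (+0.05) = 7.57.

7.57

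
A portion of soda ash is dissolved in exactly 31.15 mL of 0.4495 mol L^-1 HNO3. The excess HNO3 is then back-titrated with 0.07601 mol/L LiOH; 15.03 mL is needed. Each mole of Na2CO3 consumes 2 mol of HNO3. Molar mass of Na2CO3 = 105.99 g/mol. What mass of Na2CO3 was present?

Total n(HNO3) added = 0.4495 x 0.03115 = 0.01400 mol.
n(LiOH) used = 0.07601 x 0.01503 = 0.001142 mol, which equals the excess n(HNO3).
So n(HNO3) consumed by the sample = 0.01400 - 0.001142 = 0.01286 mol.
n(Na2CO3) = 0.01286 / 2 = 0.006430 mol.
mass = 0.006430 mol x 105.99 g/mol = 0.681 g.

0.681 g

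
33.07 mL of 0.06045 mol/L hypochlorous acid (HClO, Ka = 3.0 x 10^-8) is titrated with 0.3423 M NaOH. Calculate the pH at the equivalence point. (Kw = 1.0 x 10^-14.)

n(HClO) = 0.06045 x 0.03307 = 0.001999 mol; V(NaOH) at equivalence = 0.001999/0.3423 = 0.005840 L.
At equivalence all the acid is converted to ClO-; total volume = 0.03307 + 0.005840 = 0.03891 L, so [ClO-] = 0.001999/0.03891 = 0.05138 M.
Kb = Kw/Ka = 1.0e-14 / 3.0 x 10^-8 = 3.33e-7.
[OH^-] = sqrt(Kb x [ClO-]) = sqrt(3.33e-7 x 0.05138) = 0.000131 M.
pOH = 3.88, so pH = 14.00 - 3.88 = 10.12.

10.12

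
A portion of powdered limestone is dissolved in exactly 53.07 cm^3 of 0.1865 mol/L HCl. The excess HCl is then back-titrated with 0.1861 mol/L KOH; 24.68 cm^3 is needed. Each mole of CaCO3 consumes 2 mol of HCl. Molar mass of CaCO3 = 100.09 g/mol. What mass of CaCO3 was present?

Total n(HCl) added = 0.1865 x 0.05307 = 0.009898 mol.
n(KOH) used = 0.1861 x 0.02468 = 0.004593 mol, which equals the excess n(HCl).
So n(HCl) consumed by the sample = 0.009898 - 0.004593 = 0.005305 mol.
n(CaCO3) = 0.005305 / 2 = 0.002652 mol.
mass = 0.002652 mol x 100.09 g/mol = 0.265 g.

0.265 g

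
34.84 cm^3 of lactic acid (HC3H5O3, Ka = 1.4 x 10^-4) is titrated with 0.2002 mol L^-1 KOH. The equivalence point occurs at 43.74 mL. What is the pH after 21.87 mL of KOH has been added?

3.85

21.87 mL is exactly half the equivalence volume (43.74/2), i.e. the half-equivalence point.
There, n(HA) = n(A^-), so pH = pKa = -log(1.4 x 10^-4) = 3.85.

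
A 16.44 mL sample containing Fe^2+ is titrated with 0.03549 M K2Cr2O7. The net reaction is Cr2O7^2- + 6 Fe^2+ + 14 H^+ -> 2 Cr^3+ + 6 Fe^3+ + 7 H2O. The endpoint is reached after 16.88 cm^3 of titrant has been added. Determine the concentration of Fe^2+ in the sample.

n(K2Cr2O7) = 0.03549 x 0.01688 = 0.0005991 mol.
From the balanced equation, 1 mol K2Cr2O7 reacts with 6 mol Fe^2+, so n(Fe^2+) = 0.0005991 x 6/1 = 0.003594 mol.
[Fe^2+] = 0.003594 / 0.01644 L = 0.219 M.

0.219 M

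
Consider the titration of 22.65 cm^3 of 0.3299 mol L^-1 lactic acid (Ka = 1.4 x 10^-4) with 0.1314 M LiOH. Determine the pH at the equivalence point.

n(HC3H5O3) = 0.3299 x 0.02265 = 0.007472 mol; V(LiOH) at equivalence = 0.007472/0.1314 = 0.05687 L.
At equivalence all the acid is converted to C3H5O3-; total volume = 0.02265 + 0.05687 = 0.07952 L, so [C3H5O3-] = 0.007472/0.07952 = 0.09397 M.
Kb = Kw/Ka = 1.0e-14 / 1.4 x 10^-4 = 7.14e-11.
[OH^-] = sqrt(Kb x [C3H5O3-]) = sqrt(7.14e-11 x 0.09397) = 2.59e-6 M.
pOH = 5.59, so pH = 14.00 - 5.59 = 8.41.

8.41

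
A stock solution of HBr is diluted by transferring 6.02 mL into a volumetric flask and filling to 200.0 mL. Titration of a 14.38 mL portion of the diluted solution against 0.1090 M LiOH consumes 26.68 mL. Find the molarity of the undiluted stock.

6.72 M

n(LiOH) = 0.1090 x 0.02668 = 0.002908 mol.
n(HBr) in the aliquot = 0.002908 mol.
[diluted HBr] = 0.002908 / 0.01438 = 0.2022 M.
Dilution factor = 200.0/6.020 = 33.22, so [stock] = 0.2022 x 33.22 = 6.72 M.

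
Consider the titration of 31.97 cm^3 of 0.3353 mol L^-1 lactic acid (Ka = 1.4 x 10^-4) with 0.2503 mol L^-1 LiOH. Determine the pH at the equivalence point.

n(HC3H5O3) = 0.3353 x 0.03197 = 0.01072 mol; V(LiOH) at equivalence = 0.01072/0.2503 = 0.04283 L.
At equivalence all the acid is converted to C3H5O3-; total volume = 0.03197 + 0.04283 = 0.07480 L, so [C3H5O3-] = 0.01072/0.07480 = 0.1433 M.
Kb = Kw/Ka = 1.0e-14 / 1.4 x 10^-4 = 7.14e-11.
[OH^-] = sqrt(Kb x [C3H5O3-]) = sqrt(7.14e-11 x 0.1433) = 3.20e-6 M.
pOH = 5.49, so pH = 14.00 - 5.49 = 8.51.

8.51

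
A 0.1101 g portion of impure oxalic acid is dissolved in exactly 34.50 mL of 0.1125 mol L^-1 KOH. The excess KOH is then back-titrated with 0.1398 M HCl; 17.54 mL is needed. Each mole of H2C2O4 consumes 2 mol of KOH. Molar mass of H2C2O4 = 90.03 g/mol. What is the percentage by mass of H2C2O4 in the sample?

58.4%

Total n(KOH) added = 0.1125 x 0.03450 = 0.003881 mol.
n(HCl) used = 0.1398 x 0.01754 = 0.002452 mol, which equals the excess n(KOH).
So n(KOH) consumed by the sample = 0.003881 - 0.002452 = 0.001429 mol.
n(H2C2O4) = 0.001429 / 2 = 0.0007146 mol.
mass H2C2O4 = 0.0007146 x 90.03 = 0.06433 g, so %H2C2O4 = 0.06433/0.1101 x 100 = 58.4%.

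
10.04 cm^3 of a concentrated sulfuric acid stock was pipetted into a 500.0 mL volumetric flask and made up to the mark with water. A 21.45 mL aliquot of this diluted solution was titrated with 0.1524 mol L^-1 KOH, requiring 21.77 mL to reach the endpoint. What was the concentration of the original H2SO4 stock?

3.85 M

n(KOH) = 0.1524 x 0.02177 = 0.003318 mol.
n(H2SO4) in the aliquot = 0.003318 x 1/2 = 0.001659 mol.
[diluted H2SO4] = 0.001659 / 0.02145 = 0.07734 M.
Dilution factor = 500.0/10.04 = 49.80, so [stock] = 0.07734 x 49.80 = 3.85 M.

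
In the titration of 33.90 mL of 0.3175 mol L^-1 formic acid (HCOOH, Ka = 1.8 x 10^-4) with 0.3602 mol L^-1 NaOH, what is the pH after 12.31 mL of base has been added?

Initial n(HCOOH) = 0.3175 x 0.03390 = 0.01076 mol.
n(NaOH) added = 0.3602 x 0.01231 = 0.004434 mol, converting that many moles of HCOOH to HCOO-.
Remaining n(HCOOH) = 0.006329 mol; n(HCOO-) = 0.004434 mol.
By Henderson-Hasselbalch, pH = pKa + log([A^-]/[HA]) = 3.74 + log(0.004434/0.006329) = 3.74 + (-0.15) = 3.59.

3.59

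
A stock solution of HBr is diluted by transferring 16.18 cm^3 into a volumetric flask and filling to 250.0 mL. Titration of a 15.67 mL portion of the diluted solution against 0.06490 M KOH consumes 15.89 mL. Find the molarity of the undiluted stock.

n(KOH) = 0.06490 x 0.01589 = 0.001031 mol.
n(HBr) in the aliquot = 0.001031 mol.
[diluted HBr] = 0.001031 / 0.01567 = 0.06581 M.
Dilution factor = 250.0/16.18 = 15.45, so [stock] = 0.06581 x 15.45 = 1.02 M.

1.02 M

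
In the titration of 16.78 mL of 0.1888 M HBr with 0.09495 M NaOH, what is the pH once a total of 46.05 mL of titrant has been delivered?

n(acid) = 0.1888 x 0.01678 = 0.003168 mol; n(NaOH) added = 0.09495 x 0.04605 = 0.004372 mol.
Base is in excess by 0.004372 - 0.003168 = 0.001204 mol in a total volume of 0.06283 L.
[OH^-] = 0.001204/0.06283 = 0.01917 M, so pOH = 1.72 and pH = 14.00 - 1.72 = 12.28.

12.28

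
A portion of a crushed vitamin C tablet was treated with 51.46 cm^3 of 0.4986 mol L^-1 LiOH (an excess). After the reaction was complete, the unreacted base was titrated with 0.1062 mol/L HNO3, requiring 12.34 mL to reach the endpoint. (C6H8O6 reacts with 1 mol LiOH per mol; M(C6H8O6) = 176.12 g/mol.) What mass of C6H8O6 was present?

4.29 g

Total n(LiOH) added = 0.4986 x 0.05146 = 0.02566 mol.
n(HNO3) used = 0.1062 x 0.01234 = 0.001311 mol, which equals the excess n(LiOH).
So n(LiOH) consumed by the sample = 0.02566 - 0.001311 = 0.02435 mol.
n(C6H8O6) = 0.02435 / 1 = 0.02435 mol.
mass = 0.02435 mol x 176.12 g/mol = 4.29 g.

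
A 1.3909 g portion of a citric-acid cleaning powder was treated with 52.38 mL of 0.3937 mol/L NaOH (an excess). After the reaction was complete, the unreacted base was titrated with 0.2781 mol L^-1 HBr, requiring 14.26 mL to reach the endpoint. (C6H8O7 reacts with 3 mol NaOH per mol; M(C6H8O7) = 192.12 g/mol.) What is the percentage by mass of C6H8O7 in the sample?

76.7%

Total n(NaOH) added = 0.3937 x 0.05238 = 0.02062 mol.
n(HBr) used = 0.2781 x 0.01426 = 0.003966 mol, which equals the excess n(NaOH).
So n(NaOH) consumed by the sample = 0.02062 - 0.003966 = 0.01666 mol.
n(C6H8O7) = 0.01666 / 3 = 0.005552 mol.
mass C6H8O7 = 0.005552 x 192.12 = 1.067 g, so %C6H8O7 = 1.067/1.3909 x 100 = 76.7%.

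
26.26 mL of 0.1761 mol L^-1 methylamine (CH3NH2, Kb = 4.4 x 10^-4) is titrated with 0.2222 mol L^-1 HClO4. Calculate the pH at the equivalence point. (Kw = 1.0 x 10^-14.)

n(CH3NH2) = 0.1761 x 0.02626 = 0.004624 mol; V(HClO4) at equivalence = 0.004624/0.2222 = 0.02081 L.
At equivalence the base is fully converted to CH3NH3+; total volume = 0.04707 L, so [CH3NH3+] = 0.004624/0.04707 = 0.09824 M.
Ka(CH3NH3+) = Kw/Kb = 1.0e-14 / 4.4 x 10^-4 = 2.27e-11.
[H^+] = sqrt(Ka x [CH3NH3+]) = sqrt(2.27e-11 x 0.09824) = 1.49e-6 M.
pH = -log(1.49e-6) = 5.83.

5.83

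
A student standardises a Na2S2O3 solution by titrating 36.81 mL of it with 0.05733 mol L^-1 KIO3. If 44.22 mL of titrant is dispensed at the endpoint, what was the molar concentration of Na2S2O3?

n(KIO3) = 0.05733 x 0.04422 = 0.002535 mol.
From the balanced equation, 1 mol KIO3 reacts with 6 mol Na2S2O3, so n(Na2S2O3) = 0.002535 x 6/1 = 0.01521 mol.
[Na2S2O3] = 0.01521 / 0.03681 L = 0.413 M.

0.413 M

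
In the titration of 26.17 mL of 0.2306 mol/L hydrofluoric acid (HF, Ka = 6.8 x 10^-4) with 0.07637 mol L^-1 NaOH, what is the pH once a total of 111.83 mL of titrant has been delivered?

n(acid) = 0.2306 x 0.02617 = 0.006035 mol; n(NaOH) added = 0.07637 x 0.1118 = 0.008540 mol.
Base is in excess by 0.008540 - 0.006035 = 0.002506 mol in a total volume of 0.1380 L.
[OH^-] = 0.002506/0.1380 = 0.01816 M, so pOH = 1.74 and pH = 14.00 - 1.74 = 12.26.

12.26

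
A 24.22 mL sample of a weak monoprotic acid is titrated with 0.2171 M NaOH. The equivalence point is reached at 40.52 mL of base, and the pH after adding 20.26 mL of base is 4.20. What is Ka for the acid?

6.3 x 10^-5

20.26 mL is half of the equivalence volume, so this is the half-equivalence point where [HA] = [A^-].
At half-equivalence pH = pKa, so pKa = 4.20.
Ka = 10^(-4.20) = 6.3 x 10^-5.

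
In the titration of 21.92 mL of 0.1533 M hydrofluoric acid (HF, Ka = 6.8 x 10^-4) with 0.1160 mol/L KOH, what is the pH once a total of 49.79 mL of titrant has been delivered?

n(acid) = 0.1533 x 0.02192 = 0.003360 mol; n(KOH) added = 0.1160 x 0.04979 = 0.005776 mol.
Base is in excess by 0.005776 - 0.003360 = 0.002415 mol in a total volume of 0.07171 L.
[OH^-] = 0.002415/0.07171 = 0.03368 M, so pOH = 1.47 and pH = 14.00 - 1.47 = 12.53.

12.53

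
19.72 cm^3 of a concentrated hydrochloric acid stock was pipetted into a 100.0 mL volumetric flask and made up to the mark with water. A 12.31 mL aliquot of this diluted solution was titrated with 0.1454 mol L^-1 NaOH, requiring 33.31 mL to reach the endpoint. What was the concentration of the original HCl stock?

2.00 M

n(NaOH) = 0.1454 x 0.03331 = 0.004843 mol.
n(HCl) in the aliquot = 0.004843 mol.
[diluted HCl] = 0.004843 / 0.01231 = 0.3934 M.
Dilution factor = 100.0/19.72 = 5.071, so [stock] = 0.3934 x 5.071 = 2.00 M.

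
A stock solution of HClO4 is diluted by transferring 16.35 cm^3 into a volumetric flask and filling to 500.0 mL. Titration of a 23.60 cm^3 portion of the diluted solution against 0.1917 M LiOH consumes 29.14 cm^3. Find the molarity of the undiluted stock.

7.24 M

n(LiOH) = 0.1917 x 0.02914 = 0.005586 mol.
n(HClO4) in the aliquot = 0.005586 mol.
[diluted HClO4] = 0.005586 / 0.02360 = 0.2367 M.
Dilution factor = 500.0/16.35 = 30.58, so [stock] = 0.2367 x 30.58 = 7.24 M.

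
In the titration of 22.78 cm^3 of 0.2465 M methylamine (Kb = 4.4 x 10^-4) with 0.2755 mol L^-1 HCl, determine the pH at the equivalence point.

5.76

n(CH3NH2) = 0.2465 x 0.02278 = 0.005615 mol; V(HCl) at equivalence = 0.005615/0.2755 = 0.02038 L.
At equivalence the base is fully converted to CH3NH3+; total volume = 0.04316 L, so [CH3NH3+] = 0.005615/0.04316 = 0.1301 M.
Ka(CH3NH3+) = Kw/Kb = 1.0e-14 / 4.4 x 10^-4 = 2.27e-11.
[H^+] = sqrt(Ka x [CH3NH3+]) = sqrt(2.27e-11 x 0.1301) = 1.72e-6 M.
pH = -log(1.72e-6) = 5.76.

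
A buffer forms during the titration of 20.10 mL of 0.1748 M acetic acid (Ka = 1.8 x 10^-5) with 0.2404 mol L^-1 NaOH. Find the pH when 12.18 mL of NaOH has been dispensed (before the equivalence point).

Initial n(CH3COOH) = 0.1748 x 0.02010 = 0.003513 mol.
n(NaOH) added = 0.2404 x 0.01218 = 0.002928 mol, converting that many moles of CH3COOH to CH3COO-.
Remaining n(CH3COOH) = 0.0005854 mol; n(CH3COO-) = 0.002928 mol.
By Henderson-Hasselbalch, pH = pKa + log([A^-]/[HA]) = 4.74 + log(0.002928/0.0005854) = 4.74 + (+0.70) = 5.44.

5.44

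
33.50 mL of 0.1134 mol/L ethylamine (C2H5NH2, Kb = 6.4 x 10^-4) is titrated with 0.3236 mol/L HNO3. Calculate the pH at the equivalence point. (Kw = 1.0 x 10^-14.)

5.94

n(C2H5NH2) = 0.1134 x 0.03350 = 0.003799 mol; V(HNO3) at equivalence = 0.003799/0.3236 = 0.01174 L.
At equivalence the base is fully converted to C2H5NH3+; total volume = 0.04524 L, so [C2H5NH3+] = 0.003799/0.04524 = 0.08397 M.
Ka(C2H5NH3+) = Kw/Kb = 1.0e-14 / 6.4 x 10^-4 = 1.56e-11.
[H^+] = sqrt(Ka x [C2H5NH3+]) = sqrt(1.56e-11 x 0.08397) = 1.15e-6 M.
pH = -log(1.15e-6) = 5.94.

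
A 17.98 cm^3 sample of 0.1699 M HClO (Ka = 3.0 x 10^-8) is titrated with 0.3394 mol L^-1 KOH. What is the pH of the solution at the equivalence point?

10.29

n(HClO) = 0.1699 x 0.01798 = 0.003055 mol; V(KOH) at equivalence = 0.003055/0.3394 = 0.009001 L.
At equivalence all the acid is converted to ClO-; total volume = 0.01798 + 0.009001 = 0.02698 L, so [ClO-] = 0.003055/0.02698 = 0.1132 M.
Kb = Kw/Ka = 1.0e-14 / 3.0 x 10^-8 = 3.33e-7.
[OH^-] = sqrt(Kb x [ClO-]) = sqrt(3.33e-7 x 0.1132) = 0.000194 M.
pOH = 3.71, so pH = 14.00 - 3.71 = 10.29.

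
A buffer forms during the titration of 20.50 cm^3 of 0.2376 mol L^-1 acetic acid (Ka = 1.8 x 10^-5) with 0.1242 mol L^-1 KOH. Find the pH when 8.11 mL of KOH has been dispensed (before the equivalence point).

Initial n(CH3COOH) = 0.2376 x 0.02050 = 0.004871 mol.
n(KOH) added = 0.1242 x 0.008110 = 0.001007 mol, converting that many moles of CH3COOH to CH3COO-.
Remaining n(CH3COOH) = 0.003864 mol; n(CH3COO-) = 0.001007 mol.
By Henderson-Hasselbalch, pH = pKa + log([A^-]/[HA]) = 4.74 + log(0.001007/0.003864) = 4.74 + (-0.58) = 4.16.

4.16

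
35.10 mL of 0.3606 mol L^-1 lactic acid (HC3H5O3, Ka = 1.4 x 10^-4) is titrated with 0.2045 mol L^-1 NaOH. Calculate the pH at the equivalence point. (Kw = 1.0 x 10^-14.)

n(HC3H5O3) = 0.3606 x 0.03510 = 0.01266 mol; V(NaOH) at equivalence = 0.01266/0.2045 = 0.06189 L.
At equivalence all the acid is converted to C3H5O3-; total volume = 0.03510 + 0.06189 = 0.09699 L, so [C3H5O3-] = 0.01266/0.09699 = 0.1305 M.
Kb = Kw/Ka = 1.0e-14 / 1.4 x 10^-4 = 7.14e-11.
[OH^-] = sqrt(Kb x [C3H5O3-]) = sqrt(7.14e-11 x 0.1305) = 3.05e-6 M.
pOH = 5.52, so pH = 14.00 - 5.52 = 8.48.

8.48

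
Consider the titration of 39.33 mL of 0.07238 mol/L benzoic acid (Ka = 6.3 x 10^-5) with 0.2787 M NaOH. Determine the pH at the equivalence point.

n(C6H5COOH) = 0.07238 x 0.03933 = 0.002847 mol; V(NaOH) at equivalence = 0.002847/0.2787 = 0.01021 L.
At equivalence all the acid is converted to C6H5COO-; total volume = 0.03933 + 0.01021 = 0.04954 L, so [C6H5COO-] = 0.002847/0.04954 = 0.05746 M.
Kb = Kw/Ka = 1.0e-14 / 6.3 x 10^-5 = 1.59e-10.
[OH^-] = sqrt(Kb x [C6H5COO-]) = sqrt(1.59e-10 x 0.05746) = 3.02e-6 M.
pOH = 5.52, so pH = 14.00 - 5.52 = 8.48.

8.48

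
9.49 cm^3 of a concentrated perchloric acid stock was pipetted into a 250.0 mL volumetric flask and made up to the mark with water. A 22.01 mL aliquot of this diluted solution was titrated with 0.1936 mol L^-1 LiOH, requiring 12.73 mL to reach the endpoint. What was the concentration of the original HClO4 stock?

2.95 M

n(LiOH) = 0.1936 x 0.01273 = 0.002465 mol.
n(HClO4) in the aliquot = 0.002465 mol.
[diluted HClO4] = 0.002465 / 0.02201 = 0.1120 M.
Dilution factor = 250.0/9.490 = 26.34, so [stock] = 0.1120 x 26.34 = 2.95 M.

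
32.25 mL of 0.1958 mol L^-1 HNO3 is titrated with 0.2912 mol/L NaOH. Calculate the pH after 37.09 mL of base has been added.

n(acid) = 0.1958 x 0.03225 = 0.006315 mol; n(NaOH) added = 0.2912 x 0.03709 = 0.01080 mol.
Base is in excess by 0.01080 - 0.006315 = 0.004486 mol in a total volume of 0.06934 L.
[OH^-] = 0.004486/0.06934 = 0.06470 M, so pOH = 1.19 and pH = 14.00 - 1.19 = 12.81.

12.81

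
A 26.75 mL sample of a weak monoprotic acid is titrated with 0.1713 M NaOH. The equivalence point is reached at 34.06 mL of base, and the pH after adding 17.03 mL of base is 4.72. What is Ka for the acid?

1.9 x 10^-5

17.03 mL is half of the equivalence volume, so this is the half-equivalence point where [HA] = [A^-].
At half-equivalence pH = pKa, so pKa = 4.72.
Ka = 10^(-4.72) = 1.9 x 10^-5.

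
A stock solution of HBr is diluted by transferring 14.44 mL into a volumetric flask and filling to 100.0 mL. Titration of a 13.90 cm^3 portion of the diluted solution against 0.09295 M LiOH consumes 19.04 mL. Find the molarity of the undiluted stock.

n(LiOH) = 0.09295 x 0.01904 = 0.001770 mol.
n(HBr) in the aliquot = 0.001770 mol.
[diluted HBr] = 0.001770 / 0.01390 = 0.1273 M.
Dilution factor = 100.0/14.44 = 6.925, so [stock] = 0.1273 x 6.925 = 0.882 M.

0.882 M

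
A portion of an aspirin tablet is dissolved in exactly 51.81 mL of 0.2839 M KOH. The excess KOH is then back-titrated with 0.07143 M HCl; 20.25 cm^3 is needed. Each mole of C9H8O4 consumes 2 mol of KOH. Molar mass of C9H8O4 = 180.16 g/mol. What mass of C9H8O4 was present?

Total n(KOH) added = 0.2839 x 0.05181 = 0.01471 mol.
n(HCl) used = 0.07143 x 0.02025 = 0.001446 mol, which equals the excess n(KOH).
So n(KOH) consumed by the sample = 0.01471 - 0.001446 = 0.01326 mol.
n(C9H8O4) = 0.01326 / 2 = 0.006631 mol.
mass = 0.006631 mol x 180.16 g/mol = 1.19 g.

1.19 g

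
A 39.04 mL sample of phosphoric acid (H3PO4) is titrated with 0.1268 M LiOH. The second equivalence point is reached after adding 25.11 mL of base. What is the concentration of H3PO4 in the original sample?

0.0408 M

n(LiOH) = 0.1268 x 0.02511 = 0.003184 mol.
At the second equivalence point, 2 mol OH^- react per mol H3PO4, so n(H3PO4) = 0.003184 / 2 = 0.001592 mol.
[H3PO4] = 0.001592 / 0.03904 L = 0.0408 M.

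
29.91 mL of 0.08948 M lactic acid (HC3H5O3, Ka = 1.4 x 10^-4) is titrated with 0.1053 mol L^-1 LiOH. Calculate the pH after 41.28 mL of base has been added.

n(acid) = 0.08948 x 0.02991 = 0.002676 mol; n(LiOH) added = 0.1053 x 0.04128 = 0.004347 mol.
Base is in excess by 0.004347 - 0.002676 = 0.001670 mol in a total volume of 0.07119 L.
[OH^-] = 0.001670/0.07119 = 0.02346 M, so pOH = 1.63 and pH = 14.00 - 1.63 = 12.37.

12.37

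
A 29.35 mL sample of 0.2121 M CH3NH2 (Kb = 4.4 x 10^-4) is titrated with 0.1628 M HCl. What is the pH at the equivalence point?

5.84

n(CH3NH2) = 0.2121 x 0.02935 = 0.006225 mol; V(HCl) at equivalence = 0.006225/0.1628 = 0.03824 L.
At equivalence the base is fully converted to CH3NH3+; total volume = 0.06759 L, so [CH3NH3+] = 0.006225/0.06759 = 0.09210 M.
Ka(CH3NH3+) = Kw/Kb = 1.0e-14 / 4.4 x 10^-4 = 2.27e-11.
[H^+] = sqrt(Ka x [CH3NH3+]) = sqrt(2.27e-11 x 0.09210) = 1.45e-6 M.
pH = -log(1.45e-6) = 5.84.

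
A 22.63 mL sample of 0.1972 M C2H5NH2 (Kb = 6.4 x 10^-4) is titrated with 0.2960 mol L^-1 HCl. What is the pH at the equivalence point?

n(C2H5NH2) = 0.1972 x 0.02263 = 0.004463 mol; V(HCl) at equivalence = 0.004463/0.2960 = 0.01508 L.
At equivalence the base is fully converted to C2H5NH3+; total volume = 0.03771 L, so [C2H5NH3+] = 0.004463/0.03771 = 0.1184 M.
Ka(C2H5NH3+) = Kw/Kb = 1.0e-14 / 6.4 x 10^-4 = 1.56e-11.
[H^+] = sqrt(Ka x [C2H5NH3+]) = sqrt(1.56e-11 x 0.1184) = 1.36e-6 M.
pH = -log(1.36e-6) = 5.87.

5.87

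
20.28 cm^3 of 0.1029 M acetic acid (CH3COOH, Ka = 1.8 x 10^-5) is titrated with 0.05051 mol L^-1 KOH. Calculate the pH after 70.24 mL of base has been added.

n(acid) = 0.1029 x 0.02028 = 0.002087 mol; n(KOH) added = 0.05051 x 0.07024 = 0.003548 mol.
Base is in excess by 0.003548 - 0.002087 = 0.001461 mol in a total volume of 0.09052 L.
[OH^-] = 0.001461/0.09052 = 0.01614 M, so pOH = 1.79 and pH = 14.00 - 1.79 = 12.21.

12.21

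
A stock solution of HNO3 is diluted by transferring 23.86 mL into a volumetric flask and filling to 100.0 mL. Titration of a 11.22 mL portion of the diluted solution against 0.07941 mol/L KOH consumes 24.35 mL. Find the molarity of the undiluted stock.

n(KOH) = 0.07941 x 0.02435 = 0.001934 mol.
n(HNO3) in the aliquot = 0.001934 mol.
[diluted HNO3] = 0.001934 / 0.01122 = 0.1723 M.
Dilution factor = 100.0/23.86 = 4.191, so [stock] = 0.1723 x 4.191 = 0.722 M.

0.722 M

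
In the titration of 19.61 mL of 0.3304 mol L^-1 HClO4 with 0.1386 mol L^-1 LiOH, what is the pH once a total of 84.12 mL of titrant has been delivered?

n(acid) = 0.3304 x 0.01961 = 0.006479 mol; n(LiOH) added = 0.1386 x 0.08412 = 0.01166 mol.
Base is in excess by 0.01166 - 0.006479 = 0.005180 mol in a total volume of 0.1037 L.
[OH^-] = 0.005180/0.1037 = 0.04994 M, so pOH = 1.30 and pH = 14.00 - 1.30 = 12.70.

12.70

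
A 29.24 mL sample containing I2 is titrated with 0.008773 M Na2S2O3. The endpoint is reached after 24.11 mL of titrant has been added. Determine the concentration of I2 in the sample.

0.00362 M

n(Na2S2O3) = 0.008773 x 0.02411 = 0.0002115 mol.
From the balanced equation, 2 mol Na2S2O3 reacts with 1 mol I2, so n(I2) = 0.0002115 x 1/2 = 0.0001058 mol.
[I2] = 0.0001058 / 0.02924 L = 0.00362 M.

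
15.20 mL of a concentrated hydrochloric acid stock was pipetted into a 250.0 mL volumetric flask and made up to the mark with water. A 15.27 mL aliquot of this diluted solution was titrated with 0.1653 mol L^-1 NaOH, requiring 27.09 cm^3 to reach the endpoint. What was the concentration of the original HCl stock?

4.82 M

n(NaOH) = 0.1653 x 0.02709 = 0.004478 mol.
n(HCl) in the aliquot = 0.004478 mol.
[diluted HCl] = 0.004478 / 0.01527 = 0.2933 M.
Dilution factor = 250.0/15.20 = 16.45, so [stock] = 0.2933 x 16.45 = 4.82 M.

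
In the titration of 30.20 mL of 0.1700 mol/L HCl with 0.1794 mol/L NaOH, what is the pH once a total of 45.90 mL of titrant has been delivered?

n(acid) = 0.1700 x 0.03020 = 0.005134 mol; n(NaOH) added = 0.1794 x 0.04590 = 0.008234 mol.
Base is in excess by 0.008234 - 0.005134 = 0.003100 mol in a total volume of 0.07610 L.
[OH^-] = 0.003100/0.07610 = 0.04074 M, so pOH = 1.39 and pH = 14.00 - 1.39 = 12.61.

12.61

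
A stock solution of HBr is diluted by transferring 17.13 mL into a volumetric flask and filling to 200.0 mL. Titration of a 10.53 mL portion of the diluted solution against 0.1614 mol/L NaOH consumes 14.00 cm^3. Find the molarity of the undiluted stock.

2.51 M

n(NaOH) = 0.1614 x 0.01400 = 0.002260 mol.
n(HBr) in the aliquot = 0.002260 mol.
[diluted HBr] = 0.002260 / 0.01053 = 0.2146 M.
Dilution factor = 200.0/17.13 = 11.68, so [stock] = 0.2146 x 11.68 = 2.51 M.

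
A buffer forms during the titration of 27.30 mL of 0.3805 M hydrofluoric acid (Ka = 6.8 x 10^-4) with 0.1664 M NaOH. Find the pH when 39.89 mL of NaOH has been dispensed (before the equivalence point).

3.42

Initial n(HF) = 0.3805 x 0.02730 = 0.01039 mol.
n(NaOH) added = 0.1664 x 0.03989 = 0.006638 mol, converting that many moles of HF to F-.
Remaining n(HF) = 0.003750 mol; n(F-) = 0.006638 mol.
By Henderson-Hasselbalch, pH = pKa + log([A^-]/[HA]) = 3.17 + log(0.006638/0.003750) = 3.17 + (+0.25) = 3.42.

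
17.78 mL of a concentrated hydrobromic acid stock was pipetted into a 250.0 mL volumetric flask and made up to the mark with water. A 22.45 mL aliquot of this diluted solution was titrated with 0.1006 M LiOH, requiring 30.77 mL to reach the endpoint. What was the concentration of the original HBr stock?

1.94 M

n(LiOH) = 0.1006 x 0.03077 = 0.003095 mol.
n(HBr) in the aliquot = 0.003095 mol.
[diluted HBr] = 0.003095 / 0.02245 = 0.1379 M.
Dilution factor = 250.0/17.78 = 14.06, so [stock] = 0.1379 x 14.06 = 1.94 M.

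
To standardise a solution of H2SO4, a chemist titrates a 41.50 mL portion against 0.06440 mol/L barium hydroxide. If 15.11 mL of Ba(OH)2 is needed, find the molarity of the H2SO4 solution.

0.0234 M

n(Ba(OH)2) delivered = 0.06440 x 0.01511 = 0.0009731 mol.
For a 1:1 reaction, n(H2SO4) = 0.0009731 mol.
[H2SO4] = 0.0009731 mol / 0.04150 L = 0.0234 M.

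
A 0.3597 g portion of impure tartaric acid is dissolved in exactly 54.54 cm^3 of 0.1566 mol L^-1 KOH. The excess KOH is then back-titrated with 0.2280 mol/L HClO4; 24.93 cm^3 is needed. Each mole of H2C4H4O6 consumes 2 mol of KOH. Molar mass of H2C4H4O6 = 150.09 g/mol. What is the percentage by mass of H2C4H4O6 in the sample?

59.6%

Total n(KOH) added = 0.1566 x 0.05454 = 0.008541 mol.
n(HClO4) used = 0.2280 x 0.02493 = 0.005684 mol, which equals the excess n(KOH).
So n(KOH) consumed by the sample = 0.008541 - 0.005684 = 0.002857 mol.
n(H2C4H4O6) = 0.002857 / 2 = 0.001428 mol.
mass H2C4H4O6 = 0.001428 x 150.09 = 0.2144 g, so %H2C4H4O6 = 0.2144/0.3597 x 100 = 59.6%.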